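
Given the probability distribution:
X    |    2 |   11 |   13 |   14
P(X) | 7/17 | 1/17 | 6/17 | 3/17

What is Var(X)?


E[X] = 145/17
E[X²] = 103
Var(X) = E[X²] - (E[X])² = 103 - 21025/289 = 8742/289

Var(X) = 8742/289 ≈ 30.2491


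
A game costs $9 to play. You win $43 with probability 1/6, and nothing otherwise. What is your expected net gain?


E[gain] = (43-9)×1/6 + (-9)×5/6
= 17/3 - 15/2 = -11/6

Expected net gain = $-11/6 ≈ $-1.83


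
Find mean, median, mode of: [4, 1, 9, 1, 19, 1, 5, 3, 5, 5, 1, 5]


Sorted: [1, 1, 1, 1, 3, 4, 5, 5, 5, 5, 9, 19]
Mean = 59/12
Median = 9/2
Freq: {4: 1, 1: 4, 9: 1, 19: 1, 5: 4, 3: 1}
Mode: [1, 5]

Mean=59/12, Median=9/2, Mode=[1, 5]


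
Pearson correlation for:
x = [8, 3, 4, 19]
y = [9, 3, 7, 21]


n=4, Σx=34, Σy=40, Σxy=508, Σx²=450, Σy²=580
r = (4×508 - 34×40)/√((4×450 - 34²)(4×580 - 40²))
= 672/√(644×720) = 672/√463680 ≈ 672/680.9405 ≈ 0.9869

r ≈ 0.9869


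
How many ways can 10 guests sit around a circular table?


Circular arrangements of 10 distinct objects: fix one position to break rotational symmetry.
(n-1)! = 9! = 362880

362880


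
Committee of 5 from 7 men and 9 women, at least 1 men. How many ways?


Count by #men:
  1M,4W: C(7,1)×C(9,4)=882
  2M,3W: C(7,2)×C(9,3)=1764
  3M,2W: C(7,3)×C(9,2)=1260
  4M,1W: C(7,4)×C(9,1)=315
  5M,0W: C(7,5)×C(9,0)=21
Total = 4242

4242


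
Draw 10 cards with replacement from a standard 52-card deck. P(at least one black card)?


P(not a black card) = 26/52 = 1/2
P(none in 10 draws) = (1/2)^10 = 1/1024
P(≥1 black card) = 1 - 1/1024 = 1023/1024

P = 1023/1024 ≈ 99.90%


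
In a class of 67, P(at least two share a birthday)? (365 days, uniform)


P(all different) = Π(365-i)/365 for i=0..66
= 0.001560
P(match) = 1 - 0.001560 = 0.998440

P ≈ 0.9984 ≈ 99.84%


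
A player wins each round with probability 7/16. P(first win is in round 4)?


Geometric: P(X=4) = (1-p)^(k-1)×p = (9/16)^3×7/16 = 5103/65536

P(X=4) = 5103/65536 ≈ 7.79%


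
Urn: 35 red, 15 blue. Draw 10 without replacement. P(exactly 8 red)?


Hypergeometric: C(35,8)×C(15,2)/C(50,10)
= 23535820×105/10272278170 = 458490/1905803

P(X=8) = 458490/1905803 ≈ 24.06%


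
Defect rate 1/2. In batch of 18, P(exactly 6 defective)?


Binomial: P(X=6) = C(18,6)×p^6×(1-p)^12
= 18564 × 1/64 × 1/4096 = 4641/65536

P(X=6) = 4641/65536 ≈ 7.08%


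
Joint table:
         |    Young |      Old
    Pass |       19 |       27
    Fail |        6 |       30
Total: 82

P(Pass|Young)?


P(Pass|Young) = 19/(19+6) = 19/25

P = 19/25 ≈ 76.00%


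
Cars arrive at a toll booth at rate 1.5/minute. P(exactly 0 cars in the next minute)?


Poisson(λ=1.5): P(X=0) = e^(-λ)×λ^k/k!
= e^(-1.5) × 1.5^0 / 0!
≈ 0.2231301601 × 1 / 1 ≈ 0.223130

P(X=0) ≈ 0.223130 ≈ 22.31%


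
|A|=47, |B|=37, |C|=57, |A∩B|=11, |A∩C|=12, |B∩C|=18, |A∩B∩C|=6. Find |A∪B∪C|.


|A∪B∪C| = 47+37+57-11-12-18+6 = 106

|A∪B∪C| = 106


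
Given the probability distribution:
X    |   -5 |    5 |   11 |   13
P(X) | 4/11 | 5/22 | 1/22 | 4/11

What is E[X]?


E[X] = Σ x·P(X=x)
= (-5)×(4/11) + (5)×(5/22) + (11)×(1/22) + (13)×(4/11)
= 50/11

E[X] = 50/11


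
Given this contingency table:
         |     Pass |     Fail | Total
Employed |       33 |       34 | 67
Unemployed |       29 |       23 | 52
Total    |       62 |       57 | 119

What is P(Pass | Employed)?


P(Pass | Employed) = 33/(33+34) = 33/67

P(Pass|Employed) = 33/67 ≈ 49.25%


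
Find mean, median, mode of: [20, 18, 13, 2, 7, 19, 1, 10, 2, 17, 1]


Sorted: [1, 1, 2, 2, 7, 10, 13, 17, 18, 19, 20]
Mean = 110/11 = 10
Median = 10
Freq: {20: 1, 18: 1, 13: 1, 2: 2, 7: 1, 19: 1, 1: 2, 10: 1, 17: 1}
Mode: [1, 2]

Mean=10, Median=10, Mode=[1, 2]


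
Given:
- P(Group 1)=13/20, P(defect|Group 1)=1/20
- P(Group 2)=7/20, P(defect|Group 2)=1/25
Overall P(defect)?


P(B) = Σ P(B|Aᵢ)×P(Aᵢ)
  1/20×13/20 = 13/400
  1/25×7/20 = 7/500
Sum = 93/2000

P(defect) = 93/2000 ≈ 4.65%


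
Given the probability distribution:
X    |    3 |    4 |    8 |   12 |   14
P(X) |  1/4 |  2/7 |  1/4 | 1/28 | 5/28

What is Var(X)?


E[X] = 191/28
E[X²] = 1763/28
Var(X) = E[X²] - (E[X])² = 1763/28 - 36481/784 = 12883/784

Var(X) = 12883/784 ≈ 16.4324


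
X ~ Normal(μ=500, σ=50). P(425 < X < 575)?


z₁=(425-500)/50=-1.5, z₂=(575-500)/50=1.5
P = Φ(1.5) - Φ(-1.5) = 0.933193 - 0.066807 = 0.866386 ≈ 0.8664

P(425 < X < 575) ≈ 0.8664


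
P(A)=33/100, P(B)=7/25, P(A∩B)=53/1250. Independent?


P(A)×P(B) = 231/2500
P(A∩B) = 53/1250
Not equal → NOT independent

No, not independent


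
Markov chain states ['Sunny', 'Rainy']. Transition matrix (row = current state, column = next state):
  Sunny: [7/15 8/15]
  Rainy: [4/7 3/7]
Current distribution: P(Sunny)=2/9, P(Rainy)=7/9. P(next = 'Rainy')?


P(next=Rainy) = Σᵢ P(now=i)×P(i→Rainy)
= 2/9×8/15 + 7/9×3/7
= 16/135 + 1/3 = 61/135

P = 61/135 ≈ 0.4519


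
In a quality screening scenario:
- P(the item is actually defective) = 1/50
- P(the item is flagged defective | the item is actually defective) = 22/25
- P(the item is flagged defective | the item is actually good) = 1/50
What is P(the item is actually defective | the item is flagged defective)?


Using Bayes' theorem:
P(A|B) = P(B|A)·P(A) / P(B)

P(the item is flagged defective) = 22/25 × 1/50 + 1/50 × 49/50
= 11/625 + 49/2500 = 93/2500

P(the item is actually defective|the item is flagged defective) = (11/625) / (93/2500) = 44/93

P(the item is actually defective|the item is flagged defective) = 44/93 ≈ 47.31%


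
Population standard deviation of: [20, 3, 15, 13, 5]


Mean = 56/5
  (20-56/5)²=1936/25
  (3-56/5)²=1681/25
  (15-56/5)²=361/25
  (13-56/5)²=81/25
  (5-56/5)²=961/25
Σ(x-μ)² = 1004/5
σ² = (1004/5)/5 = 1004/25

σ = √(1004/25) ≈ 6.3372


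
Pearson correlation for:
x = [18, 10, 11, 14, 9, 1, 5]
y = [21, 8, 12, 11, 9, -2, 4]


n=7, Σx=68, Σy=63, Σxy=843, Σx²=848, Σy²=871
r = (7×843 - 68×63)/√((7×848 - 68²)(7×871 - 63²))
= 1617/√(1312×2128) = 1617/√2791936 ≈ 1617/1670.9087 ≈ 0.9677

r ≈ 0.9677


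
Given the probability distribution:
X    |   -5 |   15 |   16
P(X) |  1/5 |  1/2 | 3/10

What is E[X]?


E[X] = Σ x·P(X=x)
= (-5)×(1/5) + (15)×(1/2) + (16)×(3/10)
= 113/10

E[X] = 113/10


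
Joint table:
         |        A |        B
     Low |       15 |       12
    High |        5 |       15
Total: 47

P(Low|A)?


P(Low|A) = 15/(15+5) = 15/20 = 3/4

P = 3/4 ≈ 75.00%


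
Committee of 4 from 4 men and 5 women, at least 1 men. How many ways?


Count by #men:
  1M,3W: C(4,1)×C(5,3)=40
  2M,2W: C(4,2)×C(5,2)=60
  3M,1W: C(4,3)×C(5,1)=20
  4M,0W: C(4,4)×C(5,0)=1
Total = 121

121


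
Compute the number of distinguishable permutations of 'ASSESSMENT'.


Letters: 10, freq: {'A': 1, 'S': 4, 'E': 2, 'M': 1, 'N': 1, 'T': 1}
10!/(1!×4!×2!×1!×1!×1!) = 3628800/48 = 75600

75600


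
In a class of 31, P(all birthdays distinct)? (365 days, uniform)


P(all different) = Π(365-i)/365 for i=0..30
= (365/365)×(364/365)×...×(335/365)
= 0.269545

P ≈ 0.2695 ≈ 26.95%


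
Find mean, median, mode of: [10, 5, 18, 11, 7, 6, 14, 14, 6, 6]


Sorted: [5, 6, 6, 6, 7, 10, 11, 14, 14, 18]
Mean = 97/10
Median = 17/2
Freq: {10: 1, 5: 1, 18: 1, 11: 1, 7: 1, 6: 3, 14: 2}
Mode: [6]

Mean=97/10, Median=17/2, Mode=6


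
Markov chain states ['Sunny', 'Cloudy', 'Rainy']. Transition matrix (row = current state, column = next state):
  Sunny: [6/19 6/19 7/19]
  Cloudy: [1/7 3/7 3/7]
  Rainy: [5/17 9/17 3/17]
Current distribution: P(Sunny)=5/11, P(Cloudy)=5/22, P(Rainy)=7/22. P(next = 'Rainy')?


P(next=Rainy) = Σᵢ P(now=i)×P(i→Rainy)
= 5/11×7/19 + 5/22×3/7 + 7/22×3/17
= 35/209 + 15/154 + 21/374 = 7984/24871

P = 7984/24871 ≈ 0.3210


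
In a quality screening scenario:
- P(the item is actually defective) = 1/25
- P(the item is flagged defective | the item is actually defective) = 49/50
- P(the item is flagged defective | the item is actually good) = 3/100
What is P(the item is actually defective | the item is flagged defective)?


Using Bayes' theorem:
P(A|B) = P(B|A)·P(A) / P(B)

P(the item is flagged defective) = 49/50 × 1/25 + 3/100 × 24/25
= 49/1250 + 18/625 = 17/250

P(the item is actually defective|the item is flagged defective) = (49/1250) / (17/250) = 49/85

P(the item is actually defective|the item is flagged defective) = 49/85 ≈ 57.65%


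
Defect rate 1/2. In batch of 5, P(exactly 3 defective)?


Binomial: P(X=3) = C(5,3)×p^3×(1-p)^2
= 10 × 1/8 × 1/4 = 5/16

P(X=3) = 5/16 ≈ 31.25%


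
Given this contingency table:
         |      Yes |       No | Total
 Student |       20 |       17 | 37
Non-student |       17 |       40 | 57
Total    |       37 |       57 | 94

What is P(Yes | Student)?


P(Yes | Student) = 20/(20+17) = 20/37

P(Yes|Student) = 20/37 ≈ 54.05%


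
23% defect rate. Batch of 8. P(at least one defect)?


P(all good) = (77/100)^8 = 1235736291547681/10000000000000000
P(≥1 defect) = 8764263708452319/10000000000000000

P = 8764263708452319/10000000000000000 ≈ 87.64%


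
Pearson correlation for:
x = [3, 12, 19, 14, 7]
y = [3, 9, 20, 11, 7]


n=5, Σx=55, Σy=50, Σxy=700, Σx²=759, Σy²=660
r = (5×700 - 55×50)/√((5×759 - 55²)(5×660 - 50²))
= 750/√(770×800) = 750/√616000 ≈ 750/784.8567 ≈ 0.9556

r ≈ 0.9556


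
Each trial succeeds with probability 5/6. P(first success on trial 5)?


Geometric: P(X=5) = (1-p)^(k-1)×p = (1/6)^4×5/6 = 5/7776

P(X=5) = 5/7776 ≈ 0.06%


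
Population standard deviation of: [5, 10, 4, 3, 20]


Mean = 42/5
  (5-42/5)²=289/25
  (10-42/5)²=64/25
  (4-42/5)²=484/25
  (3-42/5)²=729/25
  (20-42/5)²=3364/25
Σ(x-μ)² = 986/5
σ² = (986/5)/5 = 986/25

σ = √(986/25) ≈ 6.2801


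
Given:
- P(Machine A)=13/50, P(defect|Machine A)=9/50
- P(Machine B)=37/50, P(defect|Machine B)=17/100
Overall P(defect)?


P(B) = Σ P(B|Aᵢ)×P(Aᵢ)
  9/50×13/50 = 117/2500
  17/100×37/50 = 629/5000
Sum = 863/5000

P(defect) = 863/5000 ≈ 17.26%


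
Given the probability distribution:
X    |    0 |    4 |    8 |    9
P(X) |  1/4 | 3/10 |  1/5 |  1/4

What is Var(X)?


E[X] = 101/20
E[X²] = 757/20
Var(X) = E[X²] - (E[X])² = 757/20 - 10201/400 = 4939/400

Var(X) = 4939/400 ≈ 12.3475


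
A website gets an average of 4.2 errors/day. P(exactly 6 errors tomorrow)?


Poisson(λ=4.2): P(X=6) = e^(-λ)×λ^k/k!
= e^(-4.2) × 4.2^6 / 6!
≈ 0.01499557682 × 5489.031744 / 720 ≈ 0.114321

P(X=6) ≈ 0.114321 ≈ 11.43%


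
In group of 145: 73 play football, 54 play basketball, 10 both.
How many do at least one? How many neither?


|A∪B| = 73+54-10 = 117
Neither = 145-117 = 28

At least one: 117; Neither: 28


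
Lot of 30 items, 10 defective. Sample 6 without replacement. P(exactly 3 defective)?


Hypergeometric: C(10,3)×C(20,3)/C(30,6)
= 120×1140/593775 = 608/2639

P(X=3) = 608/2639 ≈ 23.04%


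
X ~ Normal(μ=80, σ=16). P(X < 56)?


z = (56-80)/16 = -1.5
P(Z < -1.5) = 0.0668

P(X < 56) ≈ 0.0668


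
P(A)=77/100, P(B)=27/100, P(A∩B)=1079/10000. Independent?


P(A)×P(B) = 2079/10000
P(A∩B) = 1079/10000
Not equal → NOT independent

No, not independent


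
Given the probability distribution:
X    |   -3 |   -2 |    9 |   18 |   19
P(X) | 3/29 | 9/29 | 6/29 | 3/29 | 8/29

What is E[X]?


E[X] = Σ x·P(X=x)
= (-3)×(3/29) + (-2)×(9/29) + (9)×(6/29) + (18)×(3/29) + (19)×(8/29)
= 233/29

E[X] = 233/29


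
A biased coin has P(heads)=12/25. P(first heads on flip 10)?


Geometric: P(X=10) = (1-p)^(k-1)×p = (13/25)^9×12/25 = 127253992476/95367431640625

P(X=10) = 127253992476/95367431640625 ≈ 0.13%


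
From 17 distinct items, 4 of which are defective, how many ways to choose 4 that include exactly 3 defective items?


Choose 3 of the 4 defective items and 1 of the other 13 items:
C(4,3)×C(13,1) = 4×13 = 52

52


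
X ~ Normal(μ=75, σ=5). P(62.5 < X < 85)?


z₁=(62.5-75)/5=-2.5, z₂=(85-75)/5=2.0
P = Φ(2.0) - Φ(-2.5) = 0.977250 - 0.006210 = 0.971040 ≈ 0.9710

P(62.5 < X < 85) ≈ 0.9710


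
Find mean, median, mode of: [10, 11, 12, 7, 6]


Sorted: [6, 7, 10, 11, 12]
Mean = 46/5
Median = 10
Freq: {10: 1, 11: 1, 12: 1, 7: 1, 6: 1}
Mode: No mode

Mean=46/5, Median=10, Mode=No mode


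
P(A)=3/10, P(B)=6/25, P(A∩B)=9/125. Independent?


P(A)×P(B) = 9/125
P(A∩B) = 9/125
Equal ✓ → Independent

Yes, independent


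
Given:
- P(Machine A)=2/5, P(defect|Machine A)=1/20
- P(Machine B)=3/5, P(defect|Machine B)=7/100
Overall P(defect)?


P(B) = Σ P(B|Aᵢ)×P(Aᵢ)
  1/20×2/5 = 1/50
  7/100×3/5 = 21/500
Sum = 31/500

P(defect) = 31/500 ≈ 6.20%


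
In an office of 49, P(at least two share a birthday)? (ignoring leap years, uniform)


P(all different) = Π(365-i)/365 for i=0..48
= 0.034220
P(match) = 1 - 0.034220 = 0.965780

P ≈ 0.9658 ≈ 96.58%


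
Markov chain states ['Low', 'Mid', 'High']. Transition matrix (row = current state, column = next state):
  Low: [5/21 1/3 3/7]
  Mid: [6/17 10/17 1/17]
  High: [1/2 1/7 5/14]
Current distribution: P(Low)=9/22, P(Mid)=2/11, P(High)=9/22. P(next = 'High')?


P(next=High) = Σᵢ P(now=i)×P(i→High)
= 9/22×3/7 + 2/11×1/17 + 9/22×5/14
= 27/154 + 2/187 + 45/308 = 1739/5236

P = 1739/5236 ≈ 0.3321


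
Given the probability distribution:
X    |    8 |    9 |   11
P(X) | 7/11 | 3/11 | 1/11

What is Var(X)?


E[X] = 94/11
E[X²] = 812/11
Var(X) = E[X²] - (E[X])² = 812/11 - 8836/121 = 96/121

Var(X) = 96/121 ≈ 0.7934


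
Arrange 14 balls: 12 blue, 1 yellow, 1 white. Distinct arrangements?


14!/(12!×1!×1!) = 182

182


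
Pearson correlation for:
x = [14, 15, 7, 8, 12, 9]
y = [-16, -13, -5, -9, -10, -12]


n=6, Σx=65, Σy=-65, Σxy=-754, Σx²=759, Σy²=775
r = (6×(-754) - 65×(-65))/√((6×759 - 65²)(6×775 - (-65)²))
= -299/√(329×425) = -299/√139825 ≈ -299/373.9318 ≈ -0.7996

r ≈ -0.7996


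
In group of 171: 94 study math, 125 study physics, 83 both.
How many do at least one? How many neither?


|A∪B| = 94+125-83 = 136
Neither = 171-136 = 35

At least one: 136; Neither: 35


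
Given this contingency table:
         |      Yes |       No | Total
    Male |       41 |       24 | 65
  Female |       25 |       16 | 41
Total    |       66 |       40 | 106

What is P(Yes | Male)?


P(Yes | Male) = 41/(41+24) = 41/65

P(Yes|Male) = 41/65 ≈ 63.08%


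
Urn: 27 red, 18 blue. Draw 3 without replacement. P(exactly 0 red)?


Hypergeometric: C(27,0)×C(18,3)/C(45,3)
= 1×816/14190 = 136/2365

P(X=0) = 136/2365 ≈ 5.75%


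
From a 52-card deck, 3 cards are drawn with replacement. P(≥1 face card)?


P(not a face card) = 40/52 = 10/13
P(none in 3 draws) = (10/13)^3 = 1000/2197
P(≥1 face card) = 1 - 1000/2197 = 1197/2197

P = 1197/2197 ≈ 54.48%


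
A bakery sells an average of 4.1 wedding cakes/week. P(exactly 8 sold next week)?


Poisson(λ=4.1): P(X=8) = e^(-λ)×λ^k/k!
= e^(-4.1) × 4.1^8 / 8!
≈ 0.0165726754 × 79849.2522912 / 40320 ≈ 0.032820

P(X=8) ≈ 0.032820 ≈ 3.28%


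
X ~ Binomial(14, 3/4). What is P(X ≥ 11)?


P(X ≥ 11) = Σ P(X=i) for i=11..14
P(X=11) = 16120377/67108864
P(X=12) = 48361131/268435456
P(X=13) = 11160261/134217728
P(X=14) = 4782969/268435456
Sum = 69973065/134217728

P(X ≥ 11) = 69973065/134217728 ≈ 52.13%


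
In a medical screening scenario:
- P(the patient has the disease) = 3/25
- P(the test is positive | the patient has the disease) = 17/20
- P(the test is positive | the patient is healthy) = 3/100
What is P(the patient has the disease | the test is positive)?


Using Bayes' theorem:
P(A|B) = P(B|A)·P(A) / P(B)

P(the test is positive) = 17/20 × 3/25 + 3/100 × 22/25
= 51/500 + 33/1250 = 321/2500

P(the patient has the disease|the test is positive) = (51/500) / (321/2500) = 85/107

P(the patient has the disease|the test is positive) = 85/107 ≈ 79.44%


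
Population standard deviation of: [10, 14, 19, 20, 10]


Mean = 73/5
  (10-73/5)²=529/25
  (14-73/5)²=9/25
  (19-73/5)²=484/25
  (20-73/5)²=729/25
  (10-73/5)²=529/25
Σ(x-μ)² = 456/5
σ² = (456/5)/5 = 456/25

σ = √(456/25) ≈ 4.2708


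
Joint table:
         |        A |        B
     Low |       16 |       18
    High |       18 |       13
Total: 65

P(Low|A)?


P(Low|A) = 16/(16+18) = 16/34 = 8/17

P = 8/17 ≈ 47.06%


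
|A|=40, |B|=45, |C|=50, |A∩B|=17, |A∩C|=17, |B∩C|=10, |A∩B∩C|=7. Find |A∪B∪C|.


|A∪B∪C| = 40+45+50-17-17-10+7 = 98

|A∪B∪C| = 98


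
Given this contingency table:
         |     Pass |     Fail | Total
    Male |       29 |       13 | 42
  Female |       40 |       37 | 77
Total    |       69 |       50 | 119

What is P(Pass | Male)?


P(Pass | Male) = 29/(29+13) = 29/42

P(Pass|Male) = 29/42 ≈ 69.05%


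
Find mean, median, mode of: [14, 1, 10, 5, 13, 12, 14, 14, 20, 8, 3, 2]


Sorted: [1, 2, 3, 5, 8, 10, 12, 13, 14, 14, 14, 20]
Mean = 116/12 = 29/3
Median = 11
Freq: {14: 3, 1: 1, 10: 1, 5: 1, 13: 1, 12: 1, 20: 1, 8: 1, 3: 1, 2: 1}
Mode: [14]

Mean=29/3, Median=11, Mode=14


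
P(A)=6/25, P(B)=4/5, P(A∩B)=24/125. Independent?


P(A)×P(B) = 24/125
P(A∩B) = 24/125
Equal ✓ → Independent

Yes, independent


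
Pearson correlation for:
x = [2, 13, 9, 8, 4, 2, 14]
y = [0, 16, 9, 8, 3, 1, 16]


n=7, Σx=52, Σy=53, Σxy=591, Σx²=534, Σy²=667
r = (7×591 - 52×53)/√((7×534 - 52²)(7×667 - 53²))
= 1381/√(1034×1860) = 1381/√1923240 ≈ 1381/1386.8093 ≈ 0.9958

r ≈ 0.9958


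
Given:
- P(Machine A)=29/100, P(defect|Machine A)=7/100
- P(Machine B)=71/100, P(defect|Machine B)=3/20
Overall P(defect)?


P(B) = Σ P(B|Aᵢ)×P(Aᵢ)
  7/100×29/100 = 203/10000
  3/20×71/100 = 213/2000
Sum = 317/2500

P(defect) = 317/2500 ≈ 12.68%


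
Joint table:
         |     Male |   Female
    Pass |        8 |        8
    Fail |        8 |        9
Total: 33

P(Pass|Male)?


P(Pass|Male) = 8/(8+8) = 8/16 = 1/2

P = 1/2 ≈ 50.00%


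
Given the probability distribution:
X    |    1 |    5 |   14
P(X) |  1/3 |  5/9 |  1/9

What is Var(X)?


E[X] = 14/3
E[X²] = 36
Var(X) = E[X²] - (E[X])² = 36 - 196/9 = 128/9

Var(X) = 128/9 ≈ 14.2222


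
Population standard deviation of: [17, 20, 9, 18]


Mean = 64/4 = 16
  (17-16)²=1
  (20-16)²=16
  (9-16)²=49
  (18-16)²=4
Σ(x-μ)² = 70
σ² = 70/4 = 35/2

σ = √(35/2) ≈ 4.1833


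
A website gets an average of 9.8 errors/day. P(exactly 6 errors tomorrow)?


Poisson(λ=9.8): P(X=6) = e^(-λ)×λ^k/k!
= e^(-9.8) × 9.8^6 / 6!
≈ 5.545159943e-05 × 885842.380864 / 720 ≈ 0.068224

P(X=6) ≈ 0.068224 ≈ 6.82%


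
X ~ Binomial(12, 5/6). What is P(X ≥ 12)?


P(X ≥ 12) = Σ P(X=i) for i=12..12
P(X=12) = 244140625/2176782336
Sum = 244140625/2176782336

P(X ≥ 12) = 244140625/2176782336 ≈ 11.22%


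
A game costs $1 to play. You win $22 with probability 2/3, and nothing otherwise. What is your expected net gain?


E[gain] = (22-1)×2/3 + (-1)×1/3
= 14 - 1/3 = 41/3

Expected net gain = $41/3 ≈ $13.67


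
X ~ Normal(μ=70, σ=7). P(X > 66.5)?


z = (66.5-70)/7 = -0.5
P(X > 66.5) = 1 - P(Z ≤ -0.5) = 1 - 0.3085 = 0.6915

P(X > 66.5) ≈ 0.6915


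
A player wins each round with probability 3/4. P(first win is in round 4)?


Geometric: P(X=4) = (1-p)^(k-1)×p = (1/4)^3×3/4 = 3/256

P(X=4) = 3/256 ≈ 1.17%


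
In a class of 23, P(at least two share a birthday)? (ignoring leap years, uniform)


P(all different) = Π(365-i)/365 for i=0..22
= 0.492703
P(match) = 1 - 0.492703 = 0.507297

P ≈ 0.5073 ≈ 50.73%


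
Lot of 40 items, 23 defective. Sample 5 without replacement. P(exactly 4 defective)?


Hypergeometric: C(23,4)×C(17,1)/C(40,5)
= 8855×17/658008 = 150535/658008

P(X=4) = 150535/658008 ≈ 22.88%


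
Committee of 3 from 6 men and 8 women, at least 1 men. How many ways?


Count by #men:
  1M,2W: C(6,1)×C(8,2)=168
  2M,1W: C(6,2)×C(8,1)=120
  3M,0W: C(6,3)×C(8,0)=20
Total = 308

308


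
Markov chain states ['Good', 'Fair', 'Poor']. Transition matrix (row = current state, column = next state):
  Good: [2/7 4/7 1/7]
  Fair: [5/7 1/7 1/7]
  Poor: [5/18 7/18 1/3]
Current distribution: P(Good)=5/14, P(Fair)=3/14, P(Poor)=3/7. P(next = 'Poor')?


P(next=Poor) = Σᵢ P(now=i)×P(i→Poor)
= 5/14×1/7 + 3/14×1/7 + 3/7×1/3
= 5/98 + 3/98 + 1/7 = 11/49

P = 11/49 ≈ 0.2245


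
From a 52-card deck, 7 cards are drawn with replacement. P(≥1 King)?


P(not a King) = 48/52 = 12/13
P(none in 7 draws) = (12/13)^7 = 35831808/62748517
P(≥1 King) = 1 - 35831808/62748517 = 26916709/62748517

P = 26916709/62748517 ≈ 42.90%


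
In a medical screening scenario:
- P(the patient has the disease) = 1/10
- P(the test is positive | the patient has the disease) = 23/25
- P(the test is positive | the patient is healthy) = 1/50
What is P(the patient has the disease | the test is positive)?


Using Bayes' theorem:
P(A|B) = P(B|A)·P(A) / P(B)

P(the test is positive) = 23/25 × 1/10 + 1/50 × 9/10
= 23/250 + 9/500 = 11/100

P(the patient has the disease|the test is positive) = (23/250) / (11/100) = 46/55

P(the patient has the disease|the test is positive) = 46/55 ≈ 83.64%


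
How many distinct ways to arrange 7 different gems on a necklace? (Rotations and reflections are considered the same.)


Free circular arrangements: rotations and reflections both identified.
(n-1)!/2 = 6!/2 = 720/2 = 360

360


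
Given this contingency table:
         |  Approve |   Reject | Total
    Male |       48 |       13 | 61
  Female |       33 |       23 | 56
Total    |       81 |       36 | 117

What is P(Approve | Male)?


P(Approve | Male) = 48/(48+13) = 48/61

P(Approve|Male) = 48/61 ≈ 78.69%


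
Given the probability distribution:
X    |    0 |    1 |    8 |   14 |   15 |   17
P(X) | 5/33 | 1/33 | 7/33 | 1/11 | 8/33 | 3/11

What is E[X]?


E[X] = Σ x·P(X=x)
= (0)×(5/33) + (1)×(1/33) + (8)×(7/33) + (14)×(1/11) + (15)×(8/33) + (17)×(3/11)
= 124/11

E[X] = 124/11


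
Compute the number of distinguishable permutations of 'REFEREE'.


Letters: 7, freq: {'R': 2, 'E': 4, 'F': 1}
7!/(2!×4!×1!) = 5040/48 = 105

105


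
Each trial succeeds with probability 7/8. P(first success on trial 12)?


Geometric: P(X=12) = (1-p)^(k-1)×p = (1/8)^11×7/8 = 7/68719476736

P(X=12) = 7/68719476736 ≈ 0.00%


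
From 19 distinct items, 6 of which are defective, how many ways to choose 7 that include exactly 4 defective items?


Choose 4 of the 6 defective items and 3 of the other 13 items:
C(6,4)×C(13,3) = 15×286 = 4290

4290


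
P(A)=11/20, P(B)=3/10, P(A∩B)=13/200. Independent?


P(A)×P(B) = 33/200
P(A∩B) = 13/200
Not equal → NOT independent

No, not independent


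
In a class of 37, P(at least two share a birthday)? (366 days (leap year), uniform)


P(all different) = Π(366-i)/366 for i=0..36
= 0.152077
P(match) = 1 - 0.152077 = 0.847923

P ≈ 0.8479 ≈ 84.79%


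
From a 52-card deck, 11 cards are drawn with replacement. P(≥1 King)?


P(not a King) = 48/52 = 12/13
P(none in 11 draws) = (12/13)^11 = 743008370688/1792160394037
P(≥1 King) = 1 - 743008370688/1792160394037 = 1049152023349/1792160394037

P = 1049152023349/1792160394037 ≈ 58.54%


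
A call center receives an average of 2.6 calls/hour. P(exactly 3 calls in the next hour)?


Poisson(λ=2.6): P(X=3) = e^(-λ)×λ^k/k!
= e^(-2.6) × 2.6^3 / 3!
≈ 0.07427357821 × 17.576 / 6 ≈ 0.217572

P(X=3) ≈ 0.217572 ≈ 21.76%


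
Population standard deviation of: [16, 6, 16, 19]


Mean = 57/4
  (16-57/4)²=49/16
  (6-57/4)²=1089/16
  (16-57/4)²=49/16
  (19-57/4)²=361/16
Σ(x-μ)² = 387/4
σ² = (387/4)/4 = 387/16

σ = √(387/16) ≈ 4.9181


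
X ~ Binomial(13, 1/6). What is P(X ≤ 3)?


P(X ≤ 3) = Σ P(X=i) for i=0..3
P(X=0) = 1220703125/13060694016
P(X=1) = 3173828125/13060694016
P(X=2) = 634765625/2176782336
P(X=3) = 1396484375/6530347008
Sum = 5498046875/6530347008

P(X ≤ 3) = 5498046875/6530347008 ≈ 84.19%


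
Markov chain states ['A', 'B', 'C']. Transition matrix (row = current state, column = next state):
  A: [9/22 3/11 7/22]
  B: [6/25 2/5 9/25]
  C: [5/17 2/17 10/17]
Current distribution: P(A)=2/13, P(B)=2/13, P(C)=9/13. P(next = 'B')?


P(next=B) = Σᵢ P(now=i)×P(i→B)
= 2/13×3/11 + 2/13×2/5 + 9/13×2/17
= 6/143 + 4/65 + 18/221 = 2248/12155

P = 2248/12155 ≈ 0.1849


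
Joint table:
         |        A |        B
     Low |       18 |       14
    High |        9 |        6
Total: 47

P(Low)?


P(Low) = (18+14)/47 = 32/47

P(Low) = 32/47 ≈ 68.09%


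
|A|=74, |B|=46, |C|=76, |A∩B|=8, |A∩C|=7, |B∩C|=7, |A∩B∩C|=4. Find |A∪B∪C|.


|A∪B∪C| = 74+46+76-8-7-7+4 = 178

|A∪B∪C| = 178


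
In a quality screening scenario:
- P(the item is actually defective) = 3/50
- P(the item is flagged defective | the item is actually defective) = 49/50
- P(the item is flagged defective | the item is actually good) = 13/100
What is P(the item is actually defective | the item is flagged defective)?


Using Bayes' theorem:
P(A|B) = P(B|A)·P(A) / P(B)

P(the item is flagged defective) = 49/50 × 3/50 + 13/100 × 47/50
= 147/2500 + 611/5000 = 181/1000

P(the item is actually defective|the item is flagged defective) = (147/2500) / (181/1000) = 294/905

P(the item is actually defective|the item is flagged defective) = 294/905 ≈ 32.49%


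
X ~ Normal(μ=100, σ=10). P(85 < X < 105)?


z₁=(85-100)/10=-1.5, z₂=(105-100)/10=0.5
P = Φ(0.5) - Φ(-1.5) = 0.691462 - 0.066807 = 0.624655 ≈ 0.6247

P(85 < X < 105) ≈ 0.6247


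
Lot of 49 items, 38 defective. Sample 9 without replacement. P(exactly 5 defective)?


Hypergeometric: C(38,5)×C(11,4)/C(49,9)
= 501942×330/2054455634 = 1075590/13340621

P(X=5) = 1075590/13340621 ≈ 8.06%


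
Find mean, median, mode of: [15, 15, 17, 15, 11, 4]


Sorted: [4, 11, 15, 15, 15, 17]
Mean = 77/6
Median = 15
Freq: {15: 3, 17: 1, 11: 1, 4: 1}
Mode: [15]

Mean=77/6, Median=15, Mode=15


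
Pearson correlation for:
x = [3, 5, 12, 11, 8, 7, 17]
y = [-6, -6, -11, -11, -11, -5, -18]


n=7, Σx=63, Σy=-68, Σxy=-730, Σx²=701, Σy²=784
r = (7×(-730) - 63×(-68))/√((7×701 - 63²)(7×784 - (-68)²))
= -826/√(938×864) = -826/√810432 ≈ -826/900.2400 ≈ -0.9175

r ≈ -0.9175


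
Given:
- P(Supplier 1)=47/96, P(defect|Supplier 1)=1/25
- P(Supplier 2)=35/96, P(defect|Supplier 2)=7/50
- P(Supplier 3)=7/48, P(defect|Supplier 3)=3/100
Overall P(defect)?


P(B) = Σ P(B|Aᵢ)×P(Aᵢ)
  1/25×47/96 = 47/2400
  7/50×35/96 = 49/960
  3/100×7/48 = 7/1600
Sum = 3/40

P(defect) = 3/40 ≈ 7.50%


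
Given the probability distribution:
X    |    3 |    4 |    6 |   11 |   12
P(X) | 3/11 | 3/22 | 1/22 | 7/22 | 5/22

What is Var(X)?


E[X] = 173/22
E[X²] = 155/2
Var(X) = E[X²] - (E[X])² = 155/2 - 29929/484 = 7581/484

Var(X) = 7581/484 ≈ 15.6632


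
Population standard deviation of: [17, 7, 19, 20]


Mean = 63/4
  (17-63/4)²=25/16
  (7-63/4)²=1225/16
  (19-63/4)²=169/16
  (20-63/4)²=289/16
Σ(x-μ)² = 427/4
σ² = (427/4)/4 = 427/16

σ = √(427/16) ≈ 5.1660


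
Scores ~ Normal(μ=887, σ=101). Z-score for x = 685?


z = (x - μ)/σ = (685 - 887)/101 = -2.0

z = -2.0


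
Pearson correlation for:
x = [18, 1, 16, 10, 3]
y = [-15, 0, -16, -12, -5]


n=5, Σx=48, Σy=-48, Σxy=-661, Σx²=690, Σy²=650
r = (5×(-661) - 48×(-48))/√((5×690 - 48²)(5×650 - (-48)²))
= -1001/√(1146×946) = -1001/√1084116 ≈ -1001/1041.2089 ≈ -0.9614

r ≈ -0.9614


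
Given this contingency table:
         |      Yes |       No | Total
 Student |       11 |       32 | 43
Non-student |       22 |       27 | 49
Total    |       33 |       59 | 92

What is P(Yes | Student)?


P(Yes | Student) = 11/(11+32) = 11/43

P(Yes|Student) = 11/43 ≈ 25.58%


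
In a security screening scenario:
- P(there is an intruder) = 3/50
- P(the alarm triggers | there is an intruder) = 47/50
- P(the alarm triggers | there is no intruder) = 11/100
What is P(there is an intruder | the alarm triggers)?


Using Bayes' theorem:
P(A|B) = P(B|A)·P(A) / P(B)

P(the alarm triggers) = 47/50 × 3/50 + 11/100 × 47/50
= 141/2500 + 517/5000 = 799/5000

P(there is an intruder|the alarm triggers) = (141/2500) / (799/5000) = 6/17

P(there is an intruder|the alarm triggers) = 6/17 ≈ 35.29%


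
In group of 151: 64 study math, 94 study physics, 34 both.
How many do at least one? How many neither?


|A∪B| = 64+94-34 = 124
Neither = 151-124 = 27

At least one: 124; Neither: 27


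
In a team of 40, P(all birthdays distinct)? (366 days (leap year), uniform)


P(all different) = Π(366-i)/366 for i=0..39
= (366/366)×(365/366)×...×(327/366)
= 0.109455

P ≈ 0.1095 ≈ 10.95%


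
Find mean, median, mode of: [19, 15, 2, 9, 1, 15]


Sorted: [1, 2, 9, 15, 15, 19]
Mean = 61/6
Median = 12
Freq: {19: 1, 15: 2, 2: 1, 9: 1, 1: 1}
Mode: [15]

Mean=61/6, Median=12, Mode=15


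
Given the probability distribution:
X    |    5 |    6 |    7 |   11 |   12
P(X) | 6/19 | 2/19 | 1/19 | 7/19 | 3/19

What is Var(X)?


E[X] = 162/19
E[X²] = 1550/19
Var(X) = E[X²] - (E[X])² = 1550/19 - 26244/361 = 3206/361

Var(X) = 3206/361 ≈ 8.8809


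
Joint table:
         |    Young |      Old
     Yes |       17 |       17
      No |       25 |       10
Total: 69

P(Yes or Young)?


P(Yes∨Young) = P(Yes) + P(Young) - P(Yes∧Young)
= (34 + 42 - 17)/69 = 59/69

P = 59/69 ≈ 85.51%


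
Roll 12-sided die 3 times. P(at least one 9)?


P(no 9)^3 = (11/12)^3 = 1331/1728
P(≥1) = 1 - 1331/1728 = 397/1728

P = 397/1728 ≈ 22.97%


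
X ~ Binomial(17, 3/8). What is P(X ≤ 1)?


P(X ≤ 1) = Σ P(X=i) for i=0..1
P(X=0) = 762939453125/2251799813685248
P(X=1) = 7781982421875/2251799813685248
Sum = 1068115234375/281474976710656

P(X ≤ 1) = 1068115234375/281474976710656 ≈ 0.38%


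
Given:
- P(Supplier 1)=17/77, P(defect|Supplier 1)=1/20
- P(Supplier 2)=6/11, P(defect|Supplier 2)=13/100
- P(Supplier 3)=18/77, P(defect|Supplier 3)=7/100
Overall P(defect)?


P(B) = Σ P(B|Aᵢ)×P(Aᵢ)
  1/20×17/77 = 17/1540
  13/100×6/11 = 39/550
  7/100×18/77 = 9/550
Sum = 757/7700

P(defect) = 757/7700 ≈ 9.83%


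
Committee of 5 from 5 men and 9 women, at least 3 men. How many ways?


Count by #men:
  3M,2W: C(5,3)×C(9,2)=360
  4M,1W: C(5,4)×C(9,1)=45
  5M,0W: C(5,5)×C(9,0)=1
Total = 406

406


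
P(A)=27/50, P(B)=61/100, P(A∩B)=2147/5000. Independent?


P(A)×P(B) = 1647/5000
P(A∩B) = 2147/5000
Not equal → NOT independent

No, not independent


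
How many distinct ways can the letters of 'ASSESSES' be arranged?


Letters: 8, freq: {'A': 1, 'S': 5, 'E': 2}
8!/(1!×5!×2!) = 40320/240 = 168

168


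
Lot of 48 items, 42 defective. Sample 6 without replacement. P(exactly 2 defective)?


Hypergeometric: C(42,2)×C(6,4)/C(48,6)
= 861×15/12271512 = 4305/4090504

P(X=2) = 4305/4090504 ≈ 0.11%


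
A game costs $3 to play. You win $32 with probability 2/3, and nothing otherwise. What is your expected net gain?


E[gain] = (32-3)×2/3 + (-3)×1/3
= 58/3 - 1 = 55/3

Expected net gain = $55/3 ≈ $18.33


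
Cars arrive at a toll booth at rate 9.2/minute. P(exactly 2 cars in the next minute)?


Poisson(λ=9.2): P(X=2) = e^(-λ)×λ^k/k!
= e^(-9.2) × 9.2^2 / 2!
≈ 0.0001010394018 × 84.64 / 2 ≈ 0.004276

P(X=2) ≈ 0.004276 ≈ 0.43%


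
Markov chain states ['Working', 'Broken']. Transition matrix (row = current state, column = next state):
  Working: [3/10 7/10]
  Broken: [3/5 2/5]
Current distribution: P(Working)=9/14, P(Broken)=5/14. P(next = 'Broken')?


P(next=Broken) = Σᵢ P(now=i)×P(i→Broken)
= 9/14×7/10 + 5/14×2/5
= 9/20 + 1/7 = 83/140

P = 83/140 ≈ 0.5929


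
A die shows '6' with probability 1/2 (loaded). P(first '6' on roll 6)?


Geometric: P(X=6) = (1-p)^(k-1)×p = (1/2)^5×1/2 = 1/64

P(X=6) = 1/64 ≈ 1.56%


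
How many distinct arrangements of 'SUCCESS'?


Letters: 7, freq: {'S': 3, 'U': 1, 'C': 2, 'E': 1}
7!/(3!×1!×2!×1!) = 5040/12 = 420

420


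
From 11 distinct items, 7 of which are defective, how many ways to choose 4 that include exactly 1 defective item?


Choose 1 of the 7 defective items and 3 of the other 4 items:
C(7,1)×C(4,3) = 7×4 = 28

28


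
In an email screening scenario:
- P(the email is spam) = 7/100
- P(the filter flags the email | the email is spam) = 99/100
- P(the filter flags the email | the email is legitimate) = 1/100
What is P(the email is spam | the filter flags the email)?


Using Bayes' theorem:
P(A|B) = P(B|A)·P(A) / P(B)

P(the filter flags the email) = 99/100 × 7/100 + 1/100 × 93/100
= 693/10000 + 93/10000 = 393/5000

P(the email is spam|the filter flags the email) = (693/10000) / (393/5000) = 231/262

P(the email is spam|the filter flags the email) = 231/262 ≈ 88.17%


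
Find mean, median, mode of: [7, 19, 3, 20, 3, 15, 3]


Sorted: [3, 3, 3, 7, 15, 19, 20]
Mean = 70/7 = 10
Median = 7
Freq: {7: 1, 19: 1, 3: 3, 20: 1, 15: 1}
Mode: [3]

Mean=10, Median=7, Mode=3


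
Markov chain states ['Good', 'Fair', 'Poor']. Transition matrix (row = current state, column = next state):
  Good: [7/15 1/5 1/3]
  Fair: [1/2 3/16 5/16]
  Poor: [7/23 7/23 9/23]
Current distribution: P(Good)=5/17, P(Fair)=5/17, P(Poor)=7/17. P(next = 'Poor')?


P(next=Poor) = Σᵢ P(now=i)×P(i→Poor)
= 5/17×1/3 + 5/17×5/16 + 7/17×9/23
= 5/51 + 25/272 + 63/391 = 6589/18768

P = 6589/18768 ≈ 0.3511


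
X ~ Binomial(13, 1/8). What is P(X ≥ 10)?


P(X ≥ 10) = Σ P(X=i) for i=10..13
P(X=10) = 49049/274877906944
P(X=11) = 1911/274877906944
P(X=12) = 91/549755813888
P(X=13) = 1/549755813888
Sum = 25503/137438953472

P(X ≥ 10) = 25503/137438953472 ≈ 0.00%


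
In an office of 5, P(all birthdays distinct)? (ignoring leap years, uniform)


P(all different) = Π(365-i)/365 for i=0..4
= (365/365)×(364/365)×...×(361/365)
= 0.972864

P ≈ 0.9729 ≈ 97.29%


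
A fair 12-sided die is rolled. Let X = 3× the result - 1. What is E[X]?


E[die] = (1+12)/2 = 13/2
E[X] = 3×13/2 - 1 = 37/2

E[X] = 37/2


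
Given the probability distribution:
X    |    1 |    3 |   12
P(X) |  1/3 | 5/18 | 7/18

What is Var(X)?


E[X] = 35/6
E[X²] = 353/6
Var(X) = E[X²] - (E[X])² = 353/6 - 1225/36 = 893/36

Var(X) = 893/36 ≈ 24.8056


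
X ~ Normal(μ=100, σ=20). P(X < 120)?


z = (120-100)/20 = 1.0
P(Z < 1.0) = 0.8413

P(X < 120) ≈ 0.8413


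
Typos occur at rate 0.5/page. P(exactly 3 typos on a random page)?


Poisson(λ=0.5): P(X=3) = e^(-λ)×λ^k/k!
= e^(-0.5) × 0.5^3 / 3!
≈ 0.6065306597 × 0.125 / 6 ≈ 0.012636

P(X=3) ≈ 0.012636 ≈ 1.26%


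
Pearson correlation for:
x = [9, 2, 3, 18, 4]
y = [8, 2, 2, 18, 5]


n=5, Σx=36, Σy=35, Σxy=426, Σx²=434, Σy²=421
r = (5×426 - 36×35)/√((5×434 - 36²)(5×421 - 35²))
= 870/√(874×880) = 870/√769120 ≈ 870/876.9949 ≈ 0.9920

r ≈ 0.9920


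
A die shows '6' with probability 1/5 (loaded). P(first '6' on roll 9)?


Geometric: P(X=9) = (1-p)^(k-1)×p = (4/5)^8×1/5 = 65536/1953125

P(X=9) = 65536/1953125 ≈ 3.36%


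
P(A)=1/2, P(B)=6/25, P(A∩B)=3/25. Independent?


P(A)×P(B) = 3/25
P(A∩B) = 3/25
Equal ✓ → Independent

Yes, independent


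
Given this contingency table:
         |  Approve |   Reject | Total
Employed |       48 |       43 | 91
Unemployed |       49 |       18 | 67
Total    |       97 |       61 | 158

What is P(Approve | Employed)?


P(Approve | Employed) = 48/(48+43) = 48/91

P(Approve|Employed) = 48/91 ≈ 52.75%


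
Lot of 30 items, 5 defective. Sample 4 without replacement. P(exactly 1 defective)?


Hypergeometric: C(5,1)×C(25,3)/C(30,4)
= 5×2300/27405 = 2300/5481

P(X=1) = 2300/5481 ≈ 41.96%


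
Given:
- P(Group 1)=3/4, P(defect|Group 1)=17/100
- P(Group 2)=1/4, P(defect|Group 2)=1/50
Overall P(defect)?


P(B) = Σ P(B|Aᵢ)×P(Aᵢ)
  17/100×3/4 = 51/400
  1/50×1/4 = 1/200
Sum = 53/400

P(defect) = 53/400 ≈ 13.25%


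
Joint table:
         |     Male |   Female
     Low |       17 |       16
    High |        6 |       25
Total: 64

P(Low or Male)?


P(Low∨Male) = P(Low) + P(Male) - P(Low∧Male)
= (33 + 23 - 17)/64 = 39/64

P = 39/64 ≈ 60.94%


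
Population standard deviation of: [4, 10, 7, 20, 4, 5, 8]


Mean = 58/7
  (4-58/7)²=900/49
  (10-58/7)²=144/49
  (7-58/7)²=81/49
  (20-58/7)²=6724/49
  (4-58/7)²=900/49
  (5-58/7)²=529/49
  (8-58/7)²=4/49
Σ(x-μ)² = 1326/7
σ² = (1326/7)/7 = 1326/49

σ = √(1326/49) ≈ 5.2020


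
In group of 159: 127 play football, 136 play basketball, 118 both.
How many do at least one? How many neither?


|A∪B| = 127+136-118 = 145
Neither = 159-145 = 14

At least one: 145; Neither: 14


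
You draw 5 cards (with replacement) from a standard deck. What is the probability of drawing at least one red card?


P(not a red card) = 26/52 = 1/2
P(none in 5 draws) = (1/2)^5 = 1/32
P(≥1 red card) = 1 - 1/32 = 31/32

P = 31/32 ≈ 96.88%


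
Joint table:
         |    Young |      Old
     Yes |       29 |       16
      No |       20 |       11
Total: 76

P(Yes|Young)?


P(Yes|Young) = 29/(29+20) = 29/49

P = 29/49 ≈ 59.18%


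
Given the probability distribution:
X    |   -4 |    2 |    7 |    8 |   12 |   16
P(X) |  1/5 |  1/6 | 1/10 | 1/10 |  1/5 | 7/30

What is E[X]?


E[X] = Σ x·P(X=x)
= (-4)×(1/5) + (2)×(1/6) + (7)×(1/10) + (8)×(1/10) + (12)×(1/5) + (16)×(7/30)
= 43/6

E[X] = 43/6


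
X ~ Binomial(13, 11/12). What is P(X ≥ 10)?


P(X ≥ 10) = Σ P(X=i) for i=10..13
P(X=10) = 3709051717943/53496602689536
P(X=11) = 3709051717943/17832200896512
P(X=12) = 40799568897373/106993205379072
P(X=13) = 34522712143931/106993205379072
Sum = 6562168424053/6687075336192

P(X ≥ 10) = 6562168424053/6687075336192 ≈ 98.13%


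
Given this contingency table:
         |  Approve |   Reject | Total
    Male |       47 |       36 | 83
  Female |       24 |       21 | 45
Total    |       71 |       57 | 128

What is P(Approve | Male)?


P(Approve | Male) = 47/(47+36) = 47/83

P(Approve|Male) = 47/83 ≈ 56.63%


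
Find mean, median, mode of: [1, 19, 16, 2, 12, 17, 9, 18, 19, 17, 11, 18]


Sorted: [1, 2, 9, 11, 12, 16, 17, 17, 18, 18, 19, 19]
Mean = 159/12 = 53/4
Median = 33/2
Freq: {1: 1, 19: 2, 16: 1, 2: 1, 12: 1, 17: 2, 9: 1, 18: 2, 11: 1}
Mode: [17, 18, 19]

Mean=53/4, Median=33/2, Mode=[17, 18, 19]


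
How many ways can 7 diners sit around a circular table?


Circular arrangements of 7 distinct objects: fix one position to break rotational symmetry.
(n-1)! = 6! = 720

720


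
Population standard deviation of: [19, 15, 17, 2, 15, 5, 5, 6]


Mean = 84/8 = 21/2
  (19-21/2)²=289/4
  (15-21/2)²=81/4
  (17-21/2)²=169/4
  (2-21/2)²=289/4
  (15-21/2)²=81/4
  (5-21/2)²=121/4
  (5-21/2)²=121/4
  (6-21/2)²=81/4
Σ(x-μ)² = 308
σ² = 308/8 = 77/2

σ = √(77/2) ≈ 6.2048


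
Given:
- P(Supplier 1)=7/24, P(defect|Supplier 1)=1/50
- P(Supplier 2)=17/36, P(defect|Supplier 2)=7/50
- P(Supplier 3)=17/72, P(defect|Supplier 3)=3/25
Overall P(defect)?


P(B) = Σ P(B|Aᵢ)×P(Aᵢ)
  1/50×7/24 = 7/1200
  7/50×17/36 = 119/1800
  3/25×17/72 = 17/600
Sum = 361/3600

P(defect) = 361/3600 ≈ 10.03%


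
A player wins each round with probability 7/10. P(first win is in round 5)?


Geometric: P(X=5) = (1-p)^(k-1)×p = (3/10)^4×7/10 = 567/100000

P(X=5) = 567/100000 ≈ 0.57%


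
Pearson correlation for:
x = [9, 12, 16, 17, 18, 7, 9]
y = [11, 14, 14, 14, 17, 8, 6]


n=7, Σx=88, Σy=84, Σxy=1145, Σx²=1224, Σy²=1098
r = (7×1145 - 88×84)/√((7×1224 - 88²)(7×1098 - 84²))
= 623/√(824×630) = 623/√519120 ≈ 623/720.4998 ≈ 0.8647

r ≈ 0.8647
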